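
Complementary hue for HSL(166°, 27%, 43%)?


Complement = opposite side of color wheel = hue + 180°
H' = (166 + 180) mod 360 = 346°
S and L unchanged.
= HSL(346°, 27%, 43%)


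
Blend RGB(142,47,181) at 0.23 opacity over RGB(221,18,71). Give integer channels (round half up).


C = α×F + (1-α)×B, with 1-α = 0.77
R: 0.23×142 + 0.77×221 = 32.66 + 170.17 = 202.83 → 203
G: 0.23×47 + 0.77×18 = 10.81 + 13.86 = 24.67 → 25
B: 0.23×181 + 0.77×71 = 41.63 + 54.67 = 96.30 → 96
= RGB(203, 25, 96)


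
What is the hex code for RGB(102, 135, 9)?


R = 102 → 66 (hex)
G = 135 → 87 (hex)
B = 9 → 09 (hex)
Hex = #668709


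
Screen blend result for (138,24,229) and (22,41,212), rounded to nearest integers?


Screen: C = 255 - (255-A)×(255-B)/255, rounded to nearest integer
R: 255 - (255-138)×(255-22)/255 = 255 - 27261/255 ≈ 255 - 106.906 = 148.094 → 148
G: 255 - (255-24)×(255-41)/255 = 255 - 49434/255 ≈ 255 - 193.859 = 61.141 → 61
B: 255 - (255-229)×(255-212)/255 = 255 - 1118/255 ≈ 255 - 4.384 = 250.616 → 251
= RGB(148, 61, 251)


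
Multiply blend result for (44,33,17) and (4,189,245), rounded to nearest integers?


Multiply: C = A×B/255, rounded to nearest integer
R: 44×4/255 = 176/255 ≈ 0.690 → 1
G: 33×189/255 = 6237/255 ≈ 24.459 → 24
B: 17×245/255 = 4165/255 ≈ 16.333 → 16
= RGB(1, 24, 16)


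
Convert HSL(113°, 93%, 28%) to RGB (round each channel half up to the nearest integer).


H=113°, S=0.93, L=0.28
C = (1-|2L-1|)×S = (1-|-0.44|)×0.93 = 0.5208
H' = H/60 = 113/60 ≈ 1.8833; X = C×(1-|H' mod 2 - 1|) = 0.06076
m = L - C/2 = 0.28 - 0.2604 = 0.0196
Sector ⌊H'⌋ = 1 → (R',G',B') = (0.06076, 0.5208, 0.0)
RGB = ((R'+m)×255, (G'+m)×255, (B'+m)×255) = (20.4918, 137.802, 4.998)
Round half up → RGB(20, 138, 5)


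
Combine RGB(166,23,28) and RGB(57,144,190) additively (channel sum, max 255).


Additive: each channel = min(255, C₁+C₂)
R: 166+57 = 223 → 223
G: 23+144 = 167 → 167
B: 28+190 = 218 → 218
= RGB(223, 167, 218)


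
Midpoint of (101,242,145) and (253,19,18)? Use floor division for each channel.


Midpoint: each channel = ⌊(C₁+C₂)/2⌋
R: ⌊(101+253)/2⌋ = 177
G: ⌊(242+19)/2⌋ = 130
B: ⌊(145+18)/2⌋ = 81
= RGB(177, 130, 81)


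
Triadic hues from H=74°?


Triadic: equally spaced at 120° intervals
H1 = 74°
H2 = (74 + 120) mod 360 = 194°
H3 = (74 + 240) mod 360 = 314°
Triadic = 74°, 194°, 314°


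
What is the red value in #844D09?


Color: #844D09
R = 84 = 132
G = 4D = 77
B = 09 = 9
Red = 132


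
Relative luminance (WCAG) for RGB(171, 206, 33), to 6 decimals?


Linearize each channel (sRGB transfer function): c = v/255; c_lin = c/12.92 if c ≤ 0.04045, else ((c+0.055)/1.055)^2.4
  R: 171/255 ≈ 0.670588 > 0.04045 → ((0.670588+0.055)/1.055)^2.4 ≈ 0.407240
  G: 206/255 ≈ 0.807843 > 0.04045 → ((0.807843+0.055)/1.055)^2.4 ≈ 0.617207
  B: 33/255 ≈ 0.129412 > 0.04045 → ((0.129412+0.055)/1.055)^2.4 ≈ 0.015209
R_lin = 0.407240, G_lin = 0.617207, B_lin = 0.015209
L = 0.2126×R + 0.7152×G + 0.0722×B
L = 0.2126×0.407240 + 0.7152×0.617207 + 0.0722×0.015209
L ≈ 0.529103


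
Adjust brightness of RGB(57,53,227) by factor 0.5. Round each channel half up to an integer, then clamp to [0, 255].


Multiply each channel by 0.5, round half up, clamp to [0, 255]
R: 57×0.5 = 28.5 → round → 29
G: 53×0.5 = 26.5 → round → 27
B: 227×0.5 = 113.5 → round → 114
= RGB(29, 27, 114)


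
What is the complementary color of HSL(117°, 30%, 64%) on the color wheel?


Complement = opposite side of color wheel = hue + 180°
H' = (117 + 180) mod 360 = 297°
S and L unchanged.
= HSL(297°, 30%, 64%)


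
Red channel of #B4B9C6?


Color: #B4B9C6
R = B4 = 180
G = B9 = 185
B = C6 = 198
Red = 180


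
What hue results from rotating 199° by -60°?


New hue = (H + rotation) mod 360
New hue = (199 -60) mod 360
= 139 mod 360
= 139°


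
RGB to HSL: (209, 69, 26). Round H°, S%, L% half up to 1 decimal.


Normalize: R'=209/255≈0.8196, G'=69/255≈0.2706, B'=26/255≈0.1020
Max=209/255, Min=26/255, Δ=Max-Min=183/255
L = (Max+Min)/2 = (209+26)/510 = 235/510 = 0.46078… → L = 46.1%
L ≤ 0.5 → S = Δ/(Max+Min) = 183/(209+26) = 183/235 = 0.77872… → S = 77.9%
(the 1/255 factors cancel in S and H, so raw channel differences can be used)
Max is R' → H = 60 × (((G-B)/Δ) mod 6) = 60 × (((69-26)/183) mod 6)
  43/183 = 0.2349…
  H = 60 × 0.2349… = 14.098…° → H = 14.1°
= HSL(14.1°, 77.9%, 46.1%)


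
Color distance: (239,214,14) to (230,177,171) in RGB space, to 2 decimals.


d = √[(R₁-R₂)² + (G₁-G₂)² + (B₁-B₂)²]
d = √[(239-230)² + (214-177)² + (14-171)²]
d = √[81 + 1369 + 24649]
d = √26099
d ≈ 161.55


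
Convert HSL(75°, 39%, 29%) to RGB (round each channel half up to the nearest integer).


H=75°, S=0.39, L=0.29
C = (1-|2L-1|)×S = (1-|-0.42|)×0.39 = 0.2262
H' = H/60 = 75/60 ≈ 1.2500; X = C×(1-|H' mod 2 - 1|) = 0.16965
m = L - C/2 = 0.29 - 0.1131 = 0.1769
Sector ⌊H'⌋ = 1 → (R',G',B') = (0.16965, 0.2262, 0.0)
RGB = ((R'+m)×255, (G'+m)×255, (B'+m)×255) = (88.37025, 102.7905, 45.1095)
Round half up → RGB(88, 103, 45)


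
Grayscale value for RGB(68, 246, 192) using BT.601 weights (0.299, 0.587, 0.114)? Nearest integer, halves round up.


Gray = 0.299×R + 0.587×G + 0.114×B
Gray = 0.299×68 + 0.587×246 + 0.114×192
Gray = 20.332 + 144.402 + 21.888
Gray = 186.622 → round half up → 187
Gray = 187


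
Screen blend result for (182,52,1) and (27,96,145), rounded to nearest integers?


Screen: C = 255 - (255-A)×(255-B)/255, rounded to nearest integer
R: 255 - (255-182)×(255-27)/255 = 255 - 16644/255 ≈ 255 - 65.271 = 189.729 → 190
G: 255 - (255-52)×(255-96)/255 = 255 - 32277/255 ≈ 255 - 126.576 = 128.424 → 128
B: 255 - (255-1)×(255-145)/255 = 255 - 27940/255 ≈ 255 - 109.569 = 145.431 → 145
= RGB(190, 128, 145)


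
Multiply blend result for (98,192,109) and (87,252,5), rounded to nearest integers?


Multiply: C = A×B/255, rounded to nearest integer
R: 98×87/255 = 8526/255 ≈ 33.435 → 33
G: 192×252/255 = 48384/255 ≈ 189.741 → 190
B: 109×5/255 = 545/255 ≈ 2.137 → 2
= RGB(33, 190, 2)


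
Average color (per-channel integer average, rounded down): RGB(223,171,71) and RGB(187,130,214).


Midpoint: each channel = ⌊(C₁+C₂)/2⌋
R: ⌊(223+187)/2⌋ = 205
G: ⌊(171+130)/2⌋ = 150
B: ⌊(71+214)/2⌋ = 142
= RGB(205, 150, 142)


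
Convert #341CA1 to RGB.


34 → 52 (R)
1C → 28 (G)
A1 → 161 (B)
= RGB(52, 28, 161)


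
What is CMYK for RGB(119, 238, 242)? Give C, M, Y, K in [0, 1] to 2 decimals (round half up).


R'=119/255≈0.4667, G'=238/255≈0.9333, B'=242/255≈0.9490
K = 1 - max(R',G',B') = 1 - 242/255 = 13/255 = 0.05098… → 0.05
(1-R'-K)/(1-K) simplifies to (max-R)/max with max = 242:
C = (242-119)/242 = 123/242 = 0.50826… → 0.51
M = (242-238)/242 = 4/242 = 0.01652… → 0.02
Y = (242-242)/242 = 0/242 = 0 → 0.00
= CMYK(0.51, 0.02, 0.00, 0.05)


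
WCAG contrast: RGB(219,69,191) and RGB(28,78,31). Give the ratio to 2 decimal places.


Linearize each sRGB channel c=v/255: c/12.92 if c ≤ 0.04045 else ((c+0.055)/1.055)^2.4
L = 0.2126×R_lin + 0.7152×G_lin + 0.0722×B_lin
Color 1 (219,69,191):
  R=219: 219/255≈0.8588 > 0.04045 → ((0.8588+0.055)/1.055)^2.4 ≈ 0.70838
  G=69: 69/255≈0.2706 > 0.04045 → ((0.2706+0.055)/1.055)^2.4 ≈ 0.05951
  B=191: 191/255≈0.7490 > 0.04045 → ((0.7490+0.055)/1.055)^2.4 ≈ 0.52100
  L1 = 0.2126×0.70838 + 0.7152×0.05951 + 0.0722×0.52100 ≈ 0.23078
Color 2 (28,78,31):
  R=28: 28/255≈0.1098 > 0.04045 → ((0.1098+0.055)/1.055)^2.4 ≈ 0.01161
  G=78: 78/255≈0.3059 > 0.04045 → ((0.3059+0.055)/1.055)^2.4 ≈ 0.07619
  B=31: 31/255≈0.1216 > 0.04045 → ((0.1216+0.055)/1.055)^2.4 ≈ 0.01370
  L2 = 0.2126×0.01161 + 0.7152×0.07619 + 0.0722×0.01370 ≈ 0.05795
Lighter = 0.23078, Darker = 0.05795
Ratio = (L_lighter + 0.05) / (L_darker + 0.05)
Ratio = (0.23078 + 0.05) / (0.05795 + 0.05) = 0.28078 / 0.10795 ≈ 2.6011
Ratio ≈ 2.60:1


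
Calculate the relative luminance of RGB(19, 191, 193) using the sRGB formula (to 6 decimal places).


Linearize each channel (sRGB transfer function): c = v/255; c_lin = c/12.92 if c ≤ 0.04045, else ((c+0.055)/1.055)^2.4
  R: 19/255 ≈ 0.074510 > 0.04045 → ((0.074510+0.055)/1.055)^2.4 ≈ 0.006512
  G: 191/255 ≈ 0.749020 > 0.04045 → ((0.749020+0.055)/1.055)^2.4 ≈ 0.520996
  B: 193/255 ≈ 0.756863 > 0.04045 → ((0.756863+0.055)/1.055)^2.4 ≈ 0.533276
R_lin = 0.006512, G_lin = 0.520996, B_lin = 0.533276
L = 0.2126×R + 0.7152×G + 0.0722×B
L = 0.2126×0.006512 + 0.7152×0.520996 + 0.0722×0.533276
L ≈ 0.412503


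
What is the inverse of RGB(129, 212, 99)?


Invert: (255-R, 255-G, 255-B)
R: 255-129 = 126
G: 255-212 = 43
B: 255-99 = 156
= RGB(126, 43, 156)


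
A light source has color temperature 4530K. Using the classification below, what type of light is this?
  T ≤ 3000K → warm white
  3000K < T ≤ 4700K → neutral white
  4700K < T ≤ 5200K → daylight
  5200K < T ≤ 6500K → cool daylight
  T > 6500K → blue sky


Temperature: 4530K
3000K < 4530K ≤ 4700K → neutral white
Classification: neutral white


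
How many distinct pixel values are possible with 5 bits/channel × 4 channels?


Total bits = 5 bits/channel × 4 channels = 20 bits
Distinct pixel values = 2^20
= 1,048,576 pixel values


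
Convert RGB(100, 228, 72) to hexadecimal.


R = 100 → 64 (hex)
G = 228 → E4 (hex)
B = 72 → 48 (hex)
Hex = #64E448


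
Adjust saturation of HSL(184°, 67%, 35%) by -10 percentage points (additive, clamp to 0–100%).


Original S = 67%
Adjustment = -10 percentage points
New S = 67 + (-10) = 57
Clamp to [0, 100] → 57
= HSL(184°, 57%, 35%)


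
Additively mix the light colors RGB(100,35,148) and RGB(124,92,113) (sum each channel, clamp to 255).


Additive: each channel = min(255, C₁+C₂)
R: 100+124 = 224 → 224
G: 35+92 = 127 → 127
B: 148+113 = 261 → 255
= RGB(224, 127, 255)


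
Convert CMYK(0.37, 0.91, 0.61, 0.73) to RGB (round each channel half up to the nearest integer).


R = 255 × (1-C) × (1-K) = 255 × 0.63 × 0.27 = 43.3755 → 43
G = 255 × (1-M) × (1-K) = 255 × 0.09 × 0.27 = 6.1965 → 6
B = 255 × (1-Y) × (1-K) = 255 × 0.39 × 0.27 = 26.8515 → 27
= RGB(43, 6, 27)


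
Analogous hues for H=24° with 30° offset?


Base hue: 24°
Left analog: (24 - 30) mod 360 = 354°
Right analog: (24 + 30) mod 360 = 54°
Analogous hues = 354° and 54°


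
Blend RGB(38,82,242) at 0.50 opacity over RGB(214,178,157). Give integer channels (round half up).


C = α×F + (1-α)×B, with 1-α = 0.50
R: 0.50×38 + 0.50×214 = 19.00 + 107.00 = 126.00 → 126
G: 0.50×82 + 0.50×178 = 41.00 + 89.00 = 130.00 → 130
B: 0.50×242 + 0.50×157 = 121.00 + 78.50 = 199.50 → 200
= RGB(126, 130, 200)


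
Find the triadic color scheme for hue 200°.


Triadic: equally spaced at 120° intervals
H1 = 200°
H2 = (200 + 120) mod 360 = 320°
H3 = (200 + 240) mod 360 = 80°
Triadic = 200°, 320°, 80°


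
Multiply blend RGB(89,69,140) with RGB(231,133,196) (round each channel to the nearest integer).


Multiply: C = A×B/255, rounded to nearest integer
R: 89×231/255 = 20559/255 ≈ 80.624 → 81
G: 69×133/255 = 9177/255 ≈ 35.988 → 36
B: 140×196/255 = 27440/255 ≈ 107.608 → 108
= RGB(81, 36, 108)


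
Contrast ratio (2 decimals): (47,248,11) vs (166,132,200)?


Linearize each sRGB channel c=v/255: c/12.92 if c ≤ 0.04045 else ((c+0.055)/1.055)^2.4
L = 0.2126×R_lin + 0.7152×G_lin + 0.0722×B_lin
Color 1 (47,248,11):
  R=47: 47/255≈0.1843 > 0.04045 → ((0.1843+0.055)/1.055)^2.4 ≈ 0.02843
  G=248: 248/255≈0.9725 > 0.04045 → ((0.9725+0.055)/1.055)^2.4 ≈ 0.93869
  B=11: 11/255≈0.0431 > 0.04045 → ((0.0431+0.055)/1.055)^2.4 ≈ 0.00335
  L1 = 0.2126×0.02843 + 0.7152×0.93869 + 0.0722×0.00335 ≈ 0.67763
Color 2 (166,132,200):
  R=166: 166/255≈0.6510 > 0.04045 → ((0.6510+0.055)/1.055)^2.4 ≈ 0.38133
  G=132: 132/255≈0.5176 > 0.04045 → ((0.5176+0.055)/1.055)^2.4 ≈ 0.23074
  B=200: 200/255≈0.7843 > 0.04045 → ((0.7843+0.055)/1.055)^2.4 ≈ 0.57758
  L2 = 0.2126×0.38133 + 0.7152×0.23074 + 0.0722×0.57758 ≈ 0.28780
Lighter = 0.67763, Darker = 0.28780
Ratio = (L_lighter + 0.05) / (L_darker + 0.05)
Ratio = (0.67763 + 0.05) / (0.28780 + 0.05) = 0.72763 / 0.33780 ≈ 2.1541
Ratio ≈ 2.15:1


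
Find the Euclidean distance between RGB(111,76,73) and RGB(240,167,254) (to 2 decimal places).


d = √[(R₁-R₂)² + (G₁-G₂)² + (B₁-B₂)²]
d = √[(111-240)² + (76-167)² + (73-254)²]
d = √[16641 + 8281 + 32761]
d = √57683
d ≈ 240.17


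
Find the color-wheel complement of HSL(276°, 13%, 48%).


Complement = opposite side of color wheel = hue + 180°
H' = (276 + 180) mod 360 = 96°
S and L unchanged.
= HSL(96°, 13%, 48%)


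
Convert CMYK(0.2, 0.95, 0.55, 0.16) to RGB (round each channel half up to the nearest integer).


R = 255 × (1-C) × (1-K) = 255 × 0.80 × 0.84 = 171.36 → 171
G = 255 × (1-M) × (1-K) = 255 × 0.05 × 0.84 = 10.71 → 11
B = 255 × (1-Y) × (1-K) = 255 × 0.45 × 0.84 = 96.39 → 96
= RGB(171, 11, 96)


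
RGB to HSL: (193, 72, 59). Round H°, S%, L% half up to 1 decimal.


Normalize: R'=193/255≈0.7569, G'=72/255≈0.2824, B'=59/255≈0.2314
Max=193/255, Min=59/255, Δ=Max-Min=134/255
L = (Max+Min)/2 = (193+59)/510 = 252/510 = 0.49411… → L = 49.4%
L ≤ 0.5 → S = Δ/(Max+Min) = 134/(193+59) = 134/252 = 0.53174… → S = 53.2%
(the 1/255 factors cancel in S and H, so raw channel differences can be used)
Max is R' → H = 60 × (((G-B)/Δ) mod 6) = 60 × (((72-59)/134) mod 6)
  13/134 = 0.0970…
  H = 60 × 0.0970… = 5.820…° → H = 5.8°
= HSL(5.8°, 53.2%, 49.4%)


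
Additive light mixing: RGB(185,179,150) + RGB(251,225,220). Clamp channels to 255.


Additive: each channel = min(255, C₁+C₂)
R: 185+251 = 436 → 255
G: 179+225 = 404 → 255
B: 150+220 = 370 → 255
= RGB(255, 255, 255)


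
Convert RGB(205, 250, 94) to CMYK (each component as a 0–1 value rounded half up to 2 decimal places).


R'=205/255≈0.8039, G'=250/255≈0.9804, B'=94/255≈0.3686
K = 1 - max(R',G',B') = 1 - 250/255 = 5/255 = 0.01960… → 0.02
(1-R'-K)/(1-K) simplifies to (max-R)/max with max = 250:
C = (250-205)/250 = 45/250 = 0.18 → 0.18
M = (250-250)/250 = 0/250 = 0 → 0.00
Y = (250-94)/250 = 156/250 = 0.624 → 0.62
= CMYK(0.18, 0.00, 0.62, 0.02)


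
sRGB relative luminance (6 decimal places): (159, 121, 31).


Linearize each channel (sRGB transfer function): c = v/255; c_lin = c/12.92 if c ≤ 0.04045, else ((c+0.055)/1.055)^2.4
  R: 159/255 ≈ 0.623529 > 0.04045 → ((0.623529+0.055)/1.055)^2.4 ≈ 0.346704
  G: 121/255 ≈ 0.474510 > 0.04045 → ((0.474510+0.055)/1.055)^2.4 ≈ 0.191202
  B: 31/255 ≈ 0.121569 > 0.04045 → ((0.121569+0.055)/1.055)^2.4 ≈ 0.013702
R_lin = 0.346704, G_lin = 0.191202, B_lin = 0.013702
L = 0.2126×R + 0.7152×G + 0.0722×B
L = 0.2126×0.346704 + 0.7152×0.191202 + 0.0722×0.013702
L ≈ 0.211446


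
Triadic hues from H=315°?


Triadic: equally spaced at 120° intervals
H1 = 315°
H2 = (315 + 120) mod 360 = 75°
H3 = (315 + 240) mod 360 = 195°
Triadic = 315°, 75°, 195°


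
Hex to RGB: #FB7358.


FB → 251 (R)
73 → 115 (G)
58 → 88 (B)
= RGB(251, 115, 88)


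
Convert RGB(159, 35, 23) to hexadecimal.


R = 159 → 9F (hex)
G = 35 → 23 (hex)
B = 23 → 17 (hex)
Hex = #9F2317


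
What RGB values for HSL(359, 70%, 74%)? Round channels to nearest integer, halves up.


H=359°, S=0.70, L=0.74
C = (1-|2L-1|)×S = (1-|0.48|)×0.70 = 0.364
H' = H/60 = 359/60 ≈ 5.9833; X = C×(1-|H' mod 2 - 1|) ≈ 0.0061
m = L - C/2 = 0.74 - 0.182 = 0.558
Sector ⌊H'⌋ = 5 → (R',G',B') = (0.364, 0.0, ≈0.0061)
RGB = ((R'+m)×255, (G'+m)×255, (B'+m)×255) = (235.11, 142.29, 143.837)
Round half up → RGB(235, 142, 144)


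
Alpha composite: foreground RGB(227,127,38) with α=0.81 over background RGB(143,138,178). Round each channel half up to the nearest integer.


C = α×F + (1-α)×B, with 1-α = 0.19
R: 0.81×227 + 0.19×143 = 183.87 + 27.17 = 211.04 → 211
G: 0.81×127 + 0.19×138 = 102.87 + 26.22 = 129.09 → 129
B: 0.81×38 + 0.19×178 = 30.78 + 33.82 = 64.60 → 65
= RGB(211, 129, 65)


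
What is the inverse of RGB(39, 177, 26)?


Invert: (255-R, 255-G, 255-B)
R: 255-39 = 216
G: 255-177 = 78
B: 255-26 = 229
= RGB(216, 78, 229)


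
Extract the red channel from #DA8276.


Color: #DA8276
R = DA = 218
G = 82 = 130
B = 76 = 118
Red = 218


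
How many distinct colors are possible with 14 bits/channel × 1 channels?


Total bits = 14 bits/channel × 1 channels = 14 bits
Distinct colors = 2^14
= 16,384 colors


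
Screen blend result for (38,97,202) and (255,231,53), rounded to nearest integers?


Screen: C = 255 - (255-A)×(255-B)/255, rounded to nearest integer
R: 255 - (255-38)×(255-255)/255 = 255 - 0/255 ≈ 255 - 0.000 = 255.000 → 255
G: 255 - (255-97)×(255-231)/255 = 255 - 3792/255 ≈ 255 - 14.871 = 240.129 → 240
B: 255 - (255-202)×(255-53)/255 = 255 - 10706/255 ≈ 255 - 41.984 = 213.016 → 213
= RGB(255, 240, 213)


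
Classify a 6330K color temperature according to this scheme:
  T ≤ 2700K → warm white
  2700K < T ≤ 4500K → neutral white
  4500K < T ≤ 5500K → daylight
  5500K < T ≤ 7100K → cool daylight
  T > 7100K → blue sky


Temperature: 6330K
5500K < 6330K ≤ 7100K → cool daylight
Classification: cool daylight


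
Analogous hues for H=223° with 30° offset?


Base hue: 223°
Left analog: (223 - 30) mod 360 = 193°
Right analog: (223 + 30) mod 360 = 253°
Analogous hues = 193° and 253°


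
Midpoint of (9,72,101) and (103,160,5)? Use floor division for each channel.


Midpoint: each channel = ⌊(C₁+C₂)/2⌋
R: ⌊(9+103)/2⌋ = 56
G: ⌊(72+160)/2⌋ = 116
B: ⌊(101+5)/2⌋ = 53
= RGB(56, 116, 53)


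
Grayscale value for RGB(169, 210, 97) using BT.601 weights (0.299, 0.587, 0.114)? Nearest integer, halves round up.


Gray = 0.299×R + 0.587×G + 0.114×B
Gray = 0.299×169 + 0.587×210 + 0.114×97
Gray = 50.531 + 123.270 + 11.058
Gray = 184.859 → round half up → 185
Gray = 185


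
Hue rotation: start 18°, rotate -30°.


New hue = (H + rotation) mod 360
New hue = (18 -30) mod 360
= -12 mod 360
= 348°


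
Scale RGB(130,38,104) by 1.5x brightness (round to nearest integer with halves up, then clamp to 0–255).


Multiply each channel by 1.5, round half up, clamp to [0, 255]
R: 130×1.5 = 195
G: 38×1.5 = 57
B: 104×1.5 = 156
= RGB(195, 57, 156)


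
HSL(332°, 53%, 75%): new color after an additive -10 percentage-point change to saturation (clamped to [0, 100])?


Original S = 53%
Adjustment = -10 percentage points
New S = 53 + (-10) = 43
Clamp to [0, 100] → 43
= HSL(332°, 43%, 75%)


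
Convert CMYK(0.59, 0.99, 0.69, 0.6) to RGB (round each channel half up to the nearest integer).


R = 255 × (1-C) × (1-K) = 255 × 0.41 × 0.40 = 41.82 → 42
G = 255 × (1-M) × (1-K) = 255 × 0.01 × 0.40 = 1.02 → 1
B = 255 × (1-Y) × (1-K) = 255 × 0.31 × 0.40 = 31.62 → 32
= RGB(42, 1, 32)


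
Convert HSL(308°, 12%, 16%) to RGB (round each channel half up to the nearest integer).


H=308°, S=0.12, L=0.16
C = (1-|2L-1|)×S = (1-|-0.68|)×0.12 = 0.0384
H' = H/60 = 308/60 ≈ 5.1333; X = C×(1-|H' mod 2 - 1|) = 0.03328
m = L - C/2 = 0.16 - 0.0192 = 0.1408
Sector ⌊H'⌋ = 5 → (R',G',B') = (0.0384, 0.0, 0.03328)
RGB = ((R'+m)×255, (G'+m)×255, (B'+m)×255) = (45.696, 35.904, 44.3904)
Round half up → RGB(46, 36, 44)


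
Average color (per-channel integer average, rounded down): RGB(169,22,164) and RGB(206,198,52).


Midpoint: each channel = ⌊(C₁+C₂)/2⌋
R: ⌊(169+206)/2⌋ = 187
G: ⌊(22+198)/2⌋ = 110
B: ⌊(164+52)/2⌋ = 108
= RGB(187, 110, 108)


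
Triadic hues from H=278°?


Triadic: equally spaced at 120° intervals
H1 = 278°
H2 = (278 + 120) mod 360 = 38°
H3 = (278 + 240) mod 360 = 158°
Triadic = 278°, 38°, 158°


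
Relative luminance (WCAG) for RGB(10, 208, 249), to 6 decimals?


Linearize each channel (sRGB transfer function): c = v/255; c_lin = c/12.92 if c ≤ 0.04045, else ((c+0.055)/1.055)^2.4
  R: 10/255 ≈ 0.039216 ≤ 0.04045 → 0.039216/12.92 ≈ 0.003035
  G: 208/255 ≈ 0.815686 > 0.04045 → ((0.815686+0.055)/1.055)^2.4 ≈ 0.630757
  B: 249/255 ≈ 0.976471 > 0.04045 → ((0.976471+0.055)/1.055)^2.4 ≈ 0.947307
R_lin = 0.003035, G_lin = 0.630757, B_lin = 0.947307
L = 0.2126×R + 0.7152×G + 0.0722×B
L = 0.2126×0.003035 + 0.7152×0.630757 + 0.0722×0.947307
L ≈ 0.520158


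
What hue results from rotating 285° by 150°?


New hue = (H + rotation) mod 360
New hue = (285 + 150) mod 360
= 435 mod 360
= 75°


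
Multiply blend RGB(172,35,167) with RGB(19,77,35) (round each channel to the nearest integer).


Multiply: C = A×B/255, rounded to nearest integer
R: 172×19/255 = 3268/255 ≈ 12.816 → 13
G: 35×77/255 = 2695/255 ≈ 10.569 → 11
B: 167×35/255 = 5845/255 ≈ 22.922 → 23
= RGB(13, 11, 23)


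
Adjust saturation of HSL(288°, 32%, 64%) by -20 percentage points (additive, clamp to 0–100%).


Original S = 32%
Adjustment = -20 percentage points
New S = 32 + (-20) = 12
Clamp to [0, 100] → 12
= HSL(288°, 12%, 64%)


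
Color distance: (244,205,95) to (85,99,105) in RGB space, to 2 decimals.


d = √[(R₁-R₂)² + (G₁-G₂)² + (B₁-B₂)²]
d = √[(244-85)² + (205-99)² + (95-105)²]
d = √[25281 + 11236 + 100]
d = √36617
d ≈ 191.36


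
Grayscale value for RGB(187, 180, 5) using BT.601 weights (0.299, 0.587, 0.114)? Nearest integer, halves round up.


Gray = 0.299×R + 0.587×G + 0.114×B
Gray = 0.299×187 + 0.587×180 + 0.114×5
Gray = 55.913 + 105.660 + 0.570
Gray = 162.143 → round half up → 162
Gray = 162


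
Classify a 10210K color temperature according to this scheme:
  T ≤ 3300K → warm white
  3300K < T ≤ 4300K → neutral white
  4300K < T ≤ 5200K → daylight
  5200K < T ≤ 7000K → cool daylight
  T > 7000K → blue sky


Temperature: 10210K
10210K > 7000K → blue sky
Classification: blue sky


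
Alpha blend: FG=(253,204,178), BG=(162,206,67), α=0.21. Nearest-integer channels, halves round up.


C = α×F + (1-α)×B, with 1-α = 0.79
R: 0.21×253 + 0.79×162 = 53.13 + 127.98 = 181.11 → 181
G: 0.21×204 + 0.79×206 = 42.84 + 162.74 = 205.58 → 206
B: 0.21×178 + 0.79×67 = 37.38 + 52.93 = 90.31 → 90
= RGB(181, 206, 90)


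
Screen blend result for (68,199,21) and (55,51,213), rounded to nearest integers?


Screen: C = 255 - (255-A)×(255-B)/255, rounded to nearest integer
R: 255 - (255-68)×(255-55)/255 = 255 - 37400/255 ≈ 255 - 146.667 = 108.333 → 108
G: 255 - (255-199)×(255-51)/255 = 255 - 11424/255 ≈ 255 - 44.800 = 210.200 → 210
B: 255 - (255-21)×(255-213)/255 = 255 - 9828/255 ≈ 255 - 38.541 = 216.459 → 216
= RGB(108, 210, 216)


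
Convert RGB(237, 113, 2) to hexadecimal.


R = 237 → ED (hex)
G = 113 → 71 (hex)
B = 2 → 02 (hex)
Hex = #ED7102


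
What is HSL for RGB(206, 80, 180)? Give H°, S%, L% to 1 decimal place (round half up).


Normalize: R'=206/255≈0.8078, G'=80/255≈0.3137, B'=180/255≈0.7059
Max=206/255, Min=80/255, Δ=Max-Min=126/255
L = (Max+Min)/2 = (206+80)/510 = 286/510 = 0.56078… → L = 56.1%
L > 0.5 → S = Δ/(2-Max-Min) = 126/(510-206-80) = 126/224 = 0.5625 → S = 56.3%
(the 1/255 factors cancel in S and H, so raw channel differences can be used)
Max is R' → H = 60 × (((G-B)/Δ) mod 6) = 60 × (((80-180)/126) mod 6)
  (-100)/126 = -0.7936…; negative, so add 6 → 5.2063…
  H = 60 × 5.2063… = 312.380…° → H = 312.4°
= HSL(312.4°, 56.3%, 56.1%)


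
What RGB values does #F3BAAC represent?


F3 → 243 (R)
BA → 186 (G)
AC → 172 (B)
= RGB(243, 186, 172)


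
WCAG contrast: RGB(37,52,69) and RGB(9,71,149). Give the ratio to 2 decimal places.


Linearize each sRGB channel c=v/255: c/12.92 if c ≤ 0.04045 else ((c+0.055)/1.055)^2.4
L = 0.2126×R_lin + 0.7152×G_lin + 0.0722×B_lin
Color 1 (37,52,69):
  R=37: 37/255≈0.1451 > 0.04045 → ((0.1451+0.055)/1.055)^2.4 ≈ 0.01850
  G=52: 52/255≈0.2039 > 0.04045 → ((0.2039+0.055)/1.055)^2.4 ≈ 0.03434
  B=69: 69/255≈0.2706 > 0.04045 → ((0.2706+0.055)/1.055)^2.4 ≈ 0.05951
  L1 = 0.2126×0.01850 + 0.7152×0.03434 + 0.0722×0.05951 ≈ 0.03279
Color 2 (9,71,149):
  R=9: 9/255≈0.0353 ≤ 0.04045 → 0.0353/12.92 ≈ 0.00273
  G=71: 71/255≈0.2784 > 0.04045 → ((0.2784+0.055)/1.055)^2.4 ≈ 0.06301
  B=149: 149/255≈0.5843 > 0.04045 → ((0.5843+0.055)/1.055)^2.4 ≈ 0.30054
  L2 = 0.2126×0.00273 + 0.7152×0.06301 + 0.0722×0.30054 ≈ 0.06734
Lighter = 0.06734, Darker = 0.03279
Ratio = (L_lighter + 0.05) / (L_darker + 0.05)
Ratio = (0.06734 + 0.05) / (0.03279 + 0.05) = 0.11734 / 0.08279 ≈ 1.4174
Ratio ≈ 1.42:1


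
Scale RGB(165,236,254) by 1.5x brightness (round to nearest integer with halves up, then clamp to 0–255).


Multiply each channel by 1.5, round half up, clamp to [0, 255]
R: 165×1.5 = 247.5 → round → 248
G: 236×1.5 = 354 → clamp → 255
B: 254×1.5 = 381 → clamp → 255
= RGB(248, 255, 255)


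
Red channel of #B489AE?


Color: #B489AE
R = B4 = 180
G = 89 = 137
B = AE = 174
Red = 180


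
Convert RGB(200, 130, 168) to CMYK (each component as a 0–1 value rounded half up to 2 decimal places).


R'=200/255≈0.7843, G'=130/255≈0.5098, B'=168/255≈0.6588
K = 1 - max(R',G',B') = 1 - 200/255 = 55/255 = 0.21568… → 0.22
(1-R'-K)/(1-K) simplifies to (max-R)/max with max = 200:
C = (200-200)/200 = 0/200 = 0 → 0.00
M = (200-130)/200 = 70/200 = 0.35 → 0.35
Y = (200-168)/200 = 32/200 = 0.16 → 0.16
= CMYK(0.00, 0.35, 0.16, 0.22)


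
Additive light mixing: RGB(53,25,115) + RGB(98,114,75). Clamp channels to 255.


Additive: each channel = min(255, C₁+C₂)
R: 53+98 = 151 → 151
G: 25+114 = 139 → 139
B: 115+75 = 190 → 190
= RGB(151, 139, 190)


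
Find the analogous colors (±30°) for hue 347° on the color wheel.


Base hue: 347°
Left analog: (347 - 30) mod 360 = 317°
Right analog: (347 + 30) mod 360 = 17°
Analogous hues = 317° and 17°


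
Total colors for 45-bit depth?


Colors = 2^bits = 2^45
= 35,184,372,088,832 colors


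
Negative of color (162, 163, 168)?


Invert: (255-R, 255-G, 255-B)
R: 255-162 = 93
G: 255-163 = 92
B: 255-168 = 87
= RGB(93, 92, 87)


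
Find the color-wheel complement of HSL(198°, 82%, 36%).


Complement = opposite side of color wheel = hue + 180°
H' = (198 + 180) mod 360 = 18°
S and L unchanged.
= HSL(18°, 82%, 36%)


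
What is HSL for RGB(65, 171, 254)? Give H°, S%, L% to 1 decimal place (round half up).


Normalize: R'=65/255≈0.2549, G'=171/255≈0.6706, B'=254/255≈0.9961
Max=254/255, Min=65/255, Δ=Max-Min=189/255
L = (Max+Min)/2 = (254+65)/510 = 319/510 = 0.62549… → L = 62.5%
L > 0.5 → S = Δ/(2-Max-Min) = 189/(510-254-65) = 189/191 = 0.98952… → S = 99.0%
(the 1/255 factors cancel in S and H, so raw channel differences can be used)
Max is B' → H = 60 × ((R-G)/Δ + 4) = 60 × ((65-171)/189 + 4)
  -106/189 + 4 = -0.5608… + 4 = 3.4391…
  H = 60 × 3.4391… = 206.349…° → H = 206.3°
= HSL(206.3°, 99.0%, 62.5%)


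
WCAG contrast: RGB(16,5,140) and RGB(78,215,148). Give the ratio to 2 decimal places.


Linearize each sRGB channel c=v/255: c/12.92 if c ≤ 0.04045 else ((c+0.055)/1.055)^2.4
L = 0.2126×R_lin + 0.7152×G_lin + 0.0722×B_lin
Color 1 (16,5,140):
  R=16: 16/255≈0.0627 > 0.04045 → ((0.0627+0.055)/1.055)^2.4 ≈ 0.00518
  G=5: 5/255≈0.0196 ≤ 0.04045 → 0.0196/12.92 ≈ 0.00152
  B=140: 140/255≈0.5490 > 0.04045 → ((0.5490+0.055)/1.055)^2.4 ≈ 0.26225
  L1 = 0.2126×0.00518 + 0.7152×0.00152 + 0.0722×0.26225 ≈ 0.02112
Color 2 (78,215,148):
  R=78: 78/255≈0.3059 > 0.04045 → ((0.3059+0.055)/1.055)^2.4 ≈ 0.07619
  G=215: 215/255≈0.8431 > 0.04045 → ((0.8431+0.055)/1.055)^2.4 ≈ 0.67954
  B=148: 148/255≈0.5804 > 0.04045 → ((0.5804+0.055)/1.055)^2.4 ≈ 0.29614
  L2 = 0.2126×0.07619 + 0.7152×0.67954 + 0.0722×0.29614 ≈ 0.52359
Lighter = 0.52359, Darker = 0.02112
Ratio = (L_lighter + 0.05) / (L_darker + 0.05)
Ratio = (0.52359 + 0.05) / (0.02112 + 0.05) = 0.57359 / 0.07112 ≈ 8.0649
Ratio ≈ 8.06:1


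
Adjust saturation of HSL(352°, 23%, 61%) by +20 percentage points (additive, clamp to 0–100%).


Original S = 23%
Adjustment = +20 percentage points
New S = 23 + (20) = 43
Clamp to [0, 100] → 43
= HSL(352°, 43%, 61%)


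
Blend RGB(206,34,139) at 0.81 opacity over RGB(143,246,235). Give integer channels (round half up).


C = α×F + (1-α)×B, with 1-α = 0.19
R: 0.81×206 + 0.19×143 = 166.86 + 27.17 = 194.03 → 194
G: 0.81×34 + 0.19×246 = 27.54 + 46.74 = 74.28 → 74
B: 0.81×139 + 0.19×235 = 112.59 + 44.65 = 157.24 → 157
= RGB(194, 74, 157)


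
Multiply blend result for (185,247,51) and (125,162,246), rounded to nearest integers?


Multiply: C = A×B/255, rounded to nearest integer
R: 185×125/255 = 23125/255 ≈ 90.686 → 91
G: 247×162/255 = 40014/255 ≈ 156.918 → 157
B: 51×246/255 = 12546/255 ≈ 49.200 → 49
= RGB(91, 157, 49)


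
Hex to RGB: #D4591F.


D4 → 212 (R)
59 → 89 (G)
1F → 31 (B)
= RGB(212, 89, 31)


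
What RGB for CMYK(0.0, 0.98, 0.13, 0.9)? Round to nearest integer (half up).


R = 255 × (1-C) × (1-K) = 255 × 1.00 × 0.10 = 25.5 → 26
G = 255 × (1-M) × (1-K) = 255 × 0.02 × 0.10 = 0.51 → 1
B = 255 × (1-Y) × (1-K) = 255 × 0.87 × 0.10 = 22.185 → 22
= RGB(26, 1, 22)


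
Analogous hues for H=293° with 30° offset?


Base hue: 293°
Left analog: (293 - 30) mod 360 = 263°
Right analog: (293 + 30) mod 360 = 323°
Analogous hues = 263° and 323°


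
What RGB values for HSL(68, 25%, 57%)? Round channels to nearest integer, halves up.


H=68°, S=0.25, L=0.57
C = (1-|2L-1|)×S = (1-|0.14|)×0.25 = 0.215
H' = H/60 = 68/60 ≈ 1.1333; X = C×(1-|H' mod 2 - 1|) ≈ 0.1863
m = L - C/2 = 0.57 - 0.1075 = 0.4625
Sector ⌊H'⌋ = 1 → (R',G',B') = (≈0.1863, 0.215, 0.0)
RGB = ((R'+m)×255, (G'+m)×255, (B'+m)×255) = (165.4525, 172.7625, 117.9375)
Round half up → RGB(165, 173, 118)


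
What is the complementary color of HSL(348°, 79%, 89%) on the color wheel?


Complement = opposite side of color wheel = hue + 180°
H' = (348 + 180) mod 360 = 168°
S and L unchanged.
= HSL(168°, 79%, 89%)


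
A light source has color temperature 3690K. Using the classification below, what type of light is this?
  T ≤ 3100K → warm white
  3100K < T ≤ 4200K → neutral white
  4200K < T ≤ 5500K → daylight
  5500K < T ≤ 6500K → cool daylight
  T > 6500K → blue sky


Temperature: 3690K
3100K < 3690K ≤ 4200K → neutral white
Classification: neutral white


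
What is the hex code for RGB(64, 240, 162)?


R = 64 → 40 (hex)
G = 240 → F0 (hex)
B = 162 → A2 (hex)
Hex = #40F0A2


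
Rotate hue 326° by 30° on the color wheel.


New hue = (H + rotation) mod 360
New hue = (326 + 30) mod 360
= 356 mod 360
= 356°


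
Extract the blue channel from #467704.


Color: #467704
R = 46 = 70
G = 77 = 119
B = 04 = 4
Blue = 4


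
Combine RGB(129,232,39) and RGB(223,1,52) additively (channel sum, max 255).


Additive: each channel = min(255, C₁+C₂)
R: 129+223 = 352 → 255
G: 232+1 = 233 → 233
B: 39+52 = 91 → 91
= RGB(255, 233, 91)


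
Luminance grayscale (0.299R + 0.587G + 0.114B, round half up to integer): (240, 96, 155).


Gray = 0.299×R + 0.587×G + 0.114×B
Gray = 0.299×240 + 0.587×96 + 0.114×155
Gray = 71.760 + 56.352 + 17.670
Gray = 145.782 → round half up → 146
Gray = 146


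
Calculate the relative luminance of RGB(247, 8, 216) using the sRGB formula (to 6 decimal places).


Linearize each channel (sRGB transfer function): c = v/255; c_lin = c/12.92 if c ≤ 0.04045, else ((c+0.055)/1.055)^2.4
  R: 247/255 ≈ 0.968627 > 0.04045 → ((0.968627+0.055)/1.055)^2.4 ≈ 0.930111
  G: 8/255 ≈ 0.031373 ≤ 0.04045 → 0.031373/12.92 ≈ 0.002428
  B: 216/255 ≈ 0.847059 > 0.04045 → ((0.847059+0.055)/1.055)^2.4 ≈ 0.686685
R_lin = 0.930111, G_lin = 0.002428, B_lin = 0.686685
L = 0.2126×R + 0.7152×G + 0.0722×B
L = 0.2126×0.930111 + 0.7152×0.002428 + 0.0722×0.686685
L ≈ 0.249057


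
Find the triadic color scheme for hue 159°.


Triadic: equally spaced at 120° intervals
H1 = 159°
H2 = (159 + 120) mod 360 = 279°
H3 = (159 + 240) mod 360 = 39°
Triadic = 159°, 279°, 39°


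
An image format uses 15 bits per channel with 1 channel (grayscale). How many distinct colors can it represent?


Total bits = 15 bits/channel × 1 channels = 15 bits
Distinct colors = 2^15
= 32,768 colors


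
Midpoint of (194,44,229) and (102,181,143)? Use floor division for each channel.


Midpoint: each channel = ⌊(C₁+C₂)/2⌋
R: ⌊(194+102)/2⌋ = 148
G: ⌊(44+181)/2⌋ = 112
B: ⌊(229+143)/2⌋ = 186
= RGB(148, 112, 186)


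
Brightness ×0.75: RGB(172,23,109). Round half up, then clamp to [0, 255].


Multiply each channel by 0.75, round half up, clamp to [0, 255]
R: 172×0.75 = 129
G: 23×0.75 = 17.25 → round → 17
B: 109×0.75 = 81.75 → round → 82
= RGB(129, 17, 82)


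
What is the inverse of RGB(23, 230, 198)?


Invert: (255-R, 255-G, 255-B)
R: 255-23 = 232
G: 255-230 = 25
B: 255-198 = 57
= RGB(232, 25, 57)


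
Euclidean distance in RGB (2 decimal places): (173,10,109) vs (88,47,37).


d = √[(R₁-R₂)² + (G₁-G₂)² + (B₁-B₂)²]
d = √[(173-88)² + (10-47)² + (109-37)²]
d = √[7225 + 1369 + 5184]
d = √13778
d ≈ 117.38


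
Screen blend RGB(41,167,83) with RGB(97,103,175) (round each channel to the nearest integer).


Screen: C = 255 - (255-A)×(255-B)/255, rounded to nearest integer
R: 255 - (255-41)×(255-97)/255 = 255 - 33812/255 ≈ 255 - 132.596 = 122.404 → 122
G: 255 - (255-167)×(255-103)/255 = 255 - 13376/255 ≈ 255 - 52.455 = 202.545 → 203
B: 255 - (255-83)×(255-175)/255 = 255 - 13760/255 ≈ 255 - 53.961 = 201.039 → 201
= RGB(122, 203, 201)


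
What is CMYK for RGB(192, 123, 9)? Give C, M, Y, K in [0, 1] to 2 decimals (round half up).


R'=192/255≈0.7529, G'=123/255≈0.4824, B'=9/255≈0.0353
K = 1 - max(R',G',B') = 1 - 192/255 = 63/255 = 0.24705… → 0.25
(1-R'-K)/(1-K) simplifies to (max-R)/max with max = 192:
C = (192-192)/192 = 0/192 = 0 → 0.00
M = (192-123)/192 = 69/192 = 0.35937… → 0.36
Y = (192-9)/192 = 183/192 = 0.95312… → 0.95
= CMYK(0.00, 0.36, 0.95, 0.25)


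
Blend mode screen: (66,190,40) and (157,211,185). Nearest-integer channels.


Screen: C = 255 - (255-A)×(255-B)/255, rounded to nearest integer
R: 255 - (255-66)×(255-157)/255 = 255 - 18522/255 ≈ 255 - 72.635 = 182.365 → 182
G: 255 - (255-190)×(255-211)/255 = 255 - 2860/255 ≈ 255 - 11.216 = 243.784 → 244
B: 255 - (255-40)×(255-185)/255 = 255 - 15050/255 ≈ 255 - 59.020 = 195.980 → 196
= RGB(182, 244, 196)


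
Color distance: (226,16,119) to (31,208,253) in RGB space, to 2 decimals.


d = √[(R₁-R₂)² + (G₁-G₂)² + (B₁-B₂)²]
d = √[(226-31)² + (16-208)² + (119-253)²]
d = √[38025 + 36864 + 17956]
d = √92845
d ≈ 304.70


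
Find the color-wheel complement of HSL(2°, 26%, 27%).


Complement = opposite side of color wheel = hue + 180°
H' = (2 + 180) mod 360 = 182°
S and L unchanged.
= HSL(182°, 26%, 27%)


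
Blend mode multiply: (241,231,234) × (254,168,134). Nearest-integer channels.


Multiply: C = A×B/255, rounded to nearest integer
R: 241×254/255 = 61214/255 ≈ 240.055 → 240
G: 231×168/255 = 38808/255 ≈ 152.188 → 152
B: 234×134/255 = 31356/255 ≈ 122.965 → 123
= RGB(240, 152, 123)


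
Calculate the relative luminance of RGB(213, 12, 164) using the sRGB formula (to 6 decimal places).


Linearize each channel (sRGB transfer function): c = v/255; c_lin = c/12.92 if c ≤ 0.04045, else ((c+0.055)/1.055)^2.4
  R: 213/255 ≈ 0.835294 > 0.04045 → ((0.835294+0.055)/1.055)^2.4 ≈ 0.665387
  G: 12/255 ≈ 0.047059 > 0.04045 → ((0.047059+0.055)/1.055)^2.4 ≈ 0.003677
  B: 164/255 ≈ 0.643137 > 0.04045 → ((0.643137+0.055)/1.055)^2.4 ≈ 0.371238
R_lin = 0.665387, G_lin = 0.003677, B_lin = 0.371238
L = 0.2126×R + 0.7152×G + 0.0722×B
L = 0.2126×0.665387 + 0.7152×0.003677 + 0.0722×0.371238
L ≈ 0.170894


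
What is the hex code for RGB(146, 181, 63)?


R = 146 → 92 (hex)
G = 181 → B5 (hex)
B = 63 → 3F (hex)
Hex = #92B53F


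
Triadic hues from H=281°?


Triadic: equally spaced at 120° intervals
H1 = 281°
H2 = (281 + 120) mod 360 = 41°
H3 = (281 + 240) mod 360 = 161°
Triadic = 281°, 41°, 161°


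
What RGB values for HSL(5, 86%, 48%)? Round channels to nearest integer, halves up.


H=5°, S=0.86, L=0.48
C = (1-|2L-1|)×S = (1-|-0.04|)×0.86 = 0.8256
H' = H/60 = 5/60 ≈ 0.0833; X = C×(1-|H' mod 2 - 1|) = 0.0688
m = L - C/2 = 0.48 - 0.4128 = 0.0672
Sector ⌊H'⌋ = 0 → (R',G',B') = (0.8256, 0.0688, 0.0)
RGB = ((R'+m)×255, (G'+m)×255, (B'+m)×255) = (227.664, 34.68, 17.136)
Round half up → RGB(228, 35, 17)


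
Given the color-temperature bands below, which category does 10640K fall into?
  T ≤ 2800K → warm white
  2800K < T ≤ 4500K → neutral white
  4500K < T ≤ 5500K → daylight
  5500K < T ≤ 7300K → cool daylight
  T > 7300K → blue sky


Temperature: 10640K
10640K > 7300K → blue sky
Classification: blue sky


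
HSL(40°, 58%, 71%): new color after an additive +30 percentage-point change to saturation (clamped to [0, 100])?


Original S = 58%
Adjustment = +30 percentage points
New S = 58 + (30) = 88
Clamp to [0, 100] → 88
= HSL(40°, 88%, 71%)


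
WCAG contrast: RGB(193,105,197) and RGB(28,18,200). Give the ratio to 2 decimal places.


Linearize each sRGB channel c=v/255: c/12.92 if c ≤ 0.04045 else ((c+0.055)/1.055)^2.4
L = 0.2126×R_lin + 0.7152×G_lin + 0.0722×B_lin
Color 1 (193,105,197):
  R=193: 193/255≈0.7569 > 0.04045 → ((0.7569+0.055)/1.055)^2.4 ≈ 0.53328
  G=105: 105/255≈0.4118 > 0.04045 → ((0.4118+0.055)/1.055)^2.4 ≈ 0.14126
  B=197: 197/255≈0.7725 > 0.04045 → ((0.7725+0.055)/1.055)^2.4 ≈ 0.55834
  L1 = 0.2126×0.53328 + 0.7152×0.14126 + 0.0722×0.55834 ≈ 0.25472
Color 2 (28,18,200):
  R=28: 28/255≈0.1098 > 0.04045 → ((0.1098+0.055)/1.055)^2.4 ≈ 0.01161
  G=18: 18/255≈0.0706 > 0.04045 → ((0.0706+0.055)/1.055)^2.4 ≈ 0.00605
  B=200: 200/255≈0.7843 > 0.04045 → ((0.7843+0.055)/1.055)^2.4 ≈ 0.57758
  L2 = 0.2126×0.01161 + 0.7152×0.00605 + 0.0722×0.57758 ≈ 0.04850
Lighter = 0.25472, Darker = 0.04850
Ratio = (L_lighter + 0.05) / (L_darker + 0.05)
Ratio = (0.25472 + 0.05) / (0.04850 + 0.05) = 0.30472 / 0.09850 ≈ 3.0937
Ratio ≈ 3.09:1


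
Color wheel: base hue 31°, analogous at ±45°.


Base hue: 31°
Left analog: (31 - 45) mod 360 = 346°
Right analog: (31 + 45) mod 360 = 76°
Analogous hues = 346° and 76°


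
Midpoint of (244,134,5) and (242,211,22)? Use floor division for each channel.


Midpoint: each channel = ⌊(C₁+C₂)/2⌋
R: ⌊(244+242)/2⌋ = 243
G: ⌊(134+211)/2⌋ = 172
B: ⌊(5+22)/2⌋ = 13
= RGB(243, 172, 13)


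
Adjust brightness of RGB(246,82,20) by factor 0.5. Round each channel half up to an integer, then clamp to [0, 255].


Multiply each channel by 0.5, round half up, clamp to [0, 255]
R: 246×0.5 = 123
G: 82×0.5 = 41
B: 20×0.5 = 10
= RGB(123, 41, 10)


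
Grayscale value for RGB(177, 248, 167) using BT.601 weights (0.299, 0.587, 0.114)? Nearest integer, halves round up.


Gray = 0.299×R + 0.587×G + 0.114×B
Gray = 0.299×177 + 0.587×248 + 0.114×167
Gray = 52.923 + 145.576 + 19.038
Gray = 217.537 → round half up → 218
Gray = 218


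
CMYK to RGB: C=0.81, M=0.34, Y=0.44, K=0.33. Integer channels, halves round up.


R = 255 × (1-C) × (1-K) = 255 × 0.19 × 0.67 = 32.4615 → 32
G = 255 × (1-M) × (1-K) = 255 × 0.66 × 0.67 = 112.761 → 113
B = 255 × (1-Y) × (1-K) = 255 × 0.56 × 0.67 = 95.676 → 96
= RGB(32, 113, 96)
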